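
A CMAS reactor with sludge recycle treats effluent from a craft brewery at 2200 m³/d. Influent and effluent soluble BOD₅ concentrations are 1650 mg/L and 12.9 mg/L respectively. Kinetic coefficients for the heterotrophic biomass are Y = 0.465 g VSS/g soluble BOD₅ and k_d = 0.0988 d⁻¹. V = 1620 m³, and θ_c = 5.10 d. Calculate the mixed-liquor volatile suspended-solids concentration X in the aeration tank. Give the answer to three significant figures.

Solving the biomass balance for X: X = Y Q (S₀−S) θ_c / [V (1+k_d θ_c)] = 0.465 × 2200 × (1650 − 12.9) × 5.10 / [1620 × (1 + 0.0988 × 5.10)] = 3506 mg/L.

X ≈ 3510 mg/L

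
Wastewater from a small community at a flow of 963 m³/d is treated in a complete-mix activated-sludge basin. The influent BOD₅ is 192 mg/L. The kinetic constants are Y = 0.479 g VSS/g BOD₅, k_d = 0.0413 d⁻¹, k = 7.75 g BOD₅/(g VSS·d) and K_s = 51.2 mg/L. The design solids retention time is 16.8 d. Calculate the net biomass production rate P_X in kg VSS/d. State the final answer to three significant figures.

P_X ≈ 51.9 kg VSS/d

Effluent substrate depends only on kinetics and SRT: S = K_s(1 + k_d θ_c) / [θ_c(Yk − k_d) − 1] = 51.2 × (1 + 0.0413 × 16.8) / [16.8 × (0.479 × 7.75 − 0.0413) − 1] = 86.72 / 60.67 = 1.429 mg/L.
The observed yield is Y_obs = Y/(1 + k_d·θ_c) = 0.479 / (1 + 0.0413 × 16.8) = 0.479 / 1.694 = 0.2828 g VSS per g BOD₅ removed.
Q·(S₀ − S) = 963 × (192 − 1.43) × 10⁻³ = 183.5 kg/d removed.
Biomass produced: P_X = Y_obs·Q·ΔS = 0.2828 × 183.5 ≈ 51.90 kg VSS/d.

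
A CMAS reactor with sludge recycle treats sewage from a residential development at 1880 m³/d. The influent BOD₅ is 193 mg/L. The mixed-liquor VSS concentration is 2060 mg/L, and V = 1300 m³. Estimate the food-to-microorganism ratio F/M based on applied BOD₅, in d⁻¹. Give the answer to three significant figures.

F/M = Q·S₀ / (V·X) = 1880 × 193 / (1300 × 2060) = 0.1355 g BOD₅·(g VSS·d)⁻¹.

F/M ≈ 0.135 d⁻¹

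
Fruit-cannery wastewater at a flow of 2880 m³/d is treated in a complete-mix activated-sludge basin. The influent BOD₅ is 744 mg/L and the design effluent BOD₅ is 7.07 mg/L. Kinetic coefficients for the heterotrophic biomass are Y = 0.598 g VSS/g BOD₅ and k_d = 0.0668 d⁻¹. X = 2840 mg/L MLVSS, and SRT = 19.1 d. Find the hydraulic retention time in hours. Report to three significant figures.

τ ≈ 31.3 h

From the SRT design equation V = Y Q (S₀−S) θ_c / [X (1 + k_d θ_c)] = 0.598 × 2880 × (744 − 7.07) × 19.1 / [2840 × (1 + 0.0668 × 19.1)] = 2.42×10^7 / 6463 = 3750 m³.
HRT = V/Q = 3750 m³ / 2880 m³·d⁻¹ = 1.302 d × 24 = 31.25 h.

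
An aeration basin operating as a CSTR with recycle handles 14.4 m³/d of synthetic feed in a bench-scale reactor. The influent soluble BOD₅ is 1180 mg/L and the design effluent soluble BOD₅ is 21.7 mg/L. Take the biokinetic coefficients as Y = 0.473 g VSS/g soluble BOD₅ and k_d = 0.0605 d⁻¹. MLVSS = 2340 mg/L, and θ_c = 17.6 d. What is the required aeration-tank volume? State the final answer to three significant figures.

Rearranging the biomass balance for a CMAS with decay, V = Y·Q·ΔS·θ_c / [X·(1+k_d θ_c)] = 0.473 × 14.4 × (1180 − 21.7) × 17.6 / [2340 × (1 + 0.0605 × 17.6)] = 1.39×10^5 / 4832 = 28.74 m³.

V ≈ 28.7 m³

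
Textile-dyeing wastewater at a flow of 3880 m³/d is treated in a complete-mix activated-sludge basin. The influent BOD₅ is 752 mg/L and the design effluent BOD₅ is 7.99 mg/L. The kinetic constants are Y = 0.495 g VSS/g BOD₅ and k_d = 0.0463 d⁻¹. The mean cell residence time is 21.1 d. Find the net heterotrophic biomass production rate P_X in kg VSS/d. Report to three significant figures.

P_X ≈ 723 kg VSS/d

Correct the yield for decay: Y_obs = Y/(1 + k_d θ_c) = 0.495 / (1 + 0.0463 × 21.1) = 0.495 / 1.977 = 0.2504.
Mass of BOD₅ removed per day: Q(S₀ − S) = 3880 × 744.0 g/m³ = 2887 kg/d.
Net biomass production P_X = Y_obs × Q·(S₀ − S) = 0.2504 × 2887 = 722.8 kg VSS/d.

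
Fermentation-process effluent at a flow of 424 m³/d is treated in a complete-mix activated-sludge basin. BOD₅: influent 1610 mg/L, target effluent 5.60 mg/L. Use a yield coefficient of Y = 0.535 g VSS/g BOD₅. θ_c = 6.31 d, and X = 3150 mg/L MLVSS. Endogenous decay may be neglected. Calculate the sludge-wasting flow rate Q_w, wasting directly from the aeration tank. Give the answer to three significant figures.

Biomass mass balance (decay neglected): V·X = Y·Q·(S₀ − S)·θ_c, so V = 0.535 × 424 × (1610 − 5.60) × 6.31 / 3150 = 729.0 m³.
For wasting at MLVSS concentration, Q_w = V/θ_c = 729.0/6.31 = 115.5 m³/d.

Q_w ≈ 116 m³/d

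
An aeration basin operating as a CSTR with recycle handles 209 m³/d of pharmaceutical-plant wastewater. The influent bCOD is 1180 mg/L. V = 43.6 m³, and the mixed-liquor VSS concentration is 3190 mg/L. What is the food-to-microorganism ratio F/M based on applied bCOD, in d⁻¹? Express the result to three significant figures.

F/M = applied load / biomass = Q·S₀/(V·X) = 209 × 1180 / (43.60 × 3190) = 1.773 d⁻¹.

F/M ≈ 1.77 d⁻¹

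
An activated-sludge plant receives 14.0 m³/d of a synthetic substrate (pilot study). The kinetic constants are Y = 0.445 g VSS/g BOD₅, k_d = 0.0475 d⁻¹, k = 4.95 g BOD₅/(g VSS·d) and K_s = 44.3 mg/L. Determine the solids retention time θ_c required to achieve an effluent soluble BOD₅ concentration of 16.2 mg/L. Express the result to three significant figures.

θ_c ≈ 1.84 d

From 1/θ_c = Y·k·S/(K_s + S) − k_d: Y·k·S/(K_s+S) = 0.445 × 4.95 × 16.2 / (44.3 + 16.2) = 0.5898 d⁻¹.
1/θ_c = 0.5898 − 0.0475 = 0.5423 d⁻¹, so θ_c = 1.844 d.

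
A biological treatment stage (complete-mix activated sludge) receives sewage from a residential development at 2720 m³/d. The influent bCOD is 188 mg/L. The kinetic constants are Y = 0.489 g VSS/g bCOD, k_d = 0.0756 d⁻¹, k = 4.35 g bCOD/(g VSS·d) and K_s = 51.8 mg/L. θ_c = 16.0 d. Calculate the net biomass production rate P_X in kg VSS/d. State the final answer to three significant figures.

From the Monod/SRT balance for a CMAS, S = K_s·(1+k_d θ_c)/[θ_c·(Y k − k_d) − 1] = 51.8 × (1 + 0.0756 × 16.0) / [16.0 × (0.489 × 4.35 − 0.0756) − 1] = 114.5 / 31.82 = 3.596 mg/L.
Observed yield with endogenous decay: Y_obs = Y / (1 + k_d·θ_c) = 0.489 / (1 + 0.0756 × 16.0) = 0.489 / 2.210 = 0.2213 g VSS/g bCOD.
Q·(S₀ − S) = 2720 × (188 − 3.60) × 10⁻³ = 501.6 kg/d removed.
Net biomass production P_X = Y_obs × Q·(S₀ − S) = 0.2213 × 501.6 = 111.0 kg VSS/d.

P_X ≈ 111 kg VSS/d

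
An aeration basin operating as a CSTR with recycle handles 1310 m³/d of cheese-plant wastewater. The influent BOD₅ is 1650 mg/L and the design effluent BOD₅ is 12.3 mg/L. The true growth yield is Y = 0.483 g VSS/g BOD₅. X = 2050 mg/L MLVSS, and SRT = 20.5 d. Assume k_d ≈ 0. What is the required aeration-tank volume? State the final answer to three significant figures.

V·X = Y·Q·ΔS·θ_c gives V = 0.483 × 1310 × (1650 − 12.3) × 20.5 / 2050 = 10362 m³.

V ≈ 10400 m³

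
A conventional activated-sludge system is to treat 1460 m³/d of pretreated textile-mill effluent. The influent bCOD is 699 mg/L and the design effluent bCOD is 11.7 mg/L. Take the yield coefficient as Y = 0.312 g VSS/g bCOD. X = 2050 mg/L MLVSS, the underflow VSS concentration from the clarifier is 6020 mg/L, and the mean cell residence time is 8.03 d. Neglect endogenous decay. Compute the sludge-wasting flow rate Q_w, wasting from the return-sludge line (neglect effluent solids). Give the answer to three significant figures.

With k_d = 0 the design equation reduces to V = Y Q (S₀−S) θ_c / X = 0.312 × 1460 × (699 − 11.7) × 8.03 / 2050 = 1226 m³.
Wasting from the return line (neglecting effluent solids): Q_w = V·X / (θ_c·X_r) = 1226 × 2050 / (8.03 × 6020) = 52.01 m³/d.

Q_w ≈ 52.0 m³/d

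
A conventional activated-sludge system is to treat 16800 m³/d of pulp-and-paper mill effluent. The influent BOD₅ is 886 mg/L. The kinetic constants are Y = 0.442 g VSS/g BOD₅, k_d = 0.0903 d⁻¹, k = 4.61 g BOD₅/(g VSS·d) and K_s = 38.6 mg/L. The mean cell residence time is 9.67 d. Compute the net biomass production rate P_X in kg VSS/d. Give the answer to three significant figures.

Effluent substrate depends only on kinetics and SRT: S = K_s(1 + k_d θ_c) / [θ_c(Yk − k_d) − 1] = 38.6 × (1 + 0.0903 × 9.67) / [9.67 × (0.442 × 4.61 − 0.0903) − 1] = 72.31 / 17.83 = 4.055 mg/L.
Observed yield with endogenous decay: Y_obs = Y / (1 + k_d·θ_c) = 0.442 / (1 + 0.0903 × 9.67) = 0.442 / 1.873 = 0.2360 g VSS/g BOD₅.
ΔS = 886 − 4.06 = 881.9 mg/L, so the substrate removal rate is 16800 × 881.9/1000 = 14817 kg BOD₅/d.
Biomass produced: P_X = Y_obs·Q·ΔS = 0.2360 × 14817 ≈ 3496 kg VSS/d.

P_X ≈ 3500 kg VSS/d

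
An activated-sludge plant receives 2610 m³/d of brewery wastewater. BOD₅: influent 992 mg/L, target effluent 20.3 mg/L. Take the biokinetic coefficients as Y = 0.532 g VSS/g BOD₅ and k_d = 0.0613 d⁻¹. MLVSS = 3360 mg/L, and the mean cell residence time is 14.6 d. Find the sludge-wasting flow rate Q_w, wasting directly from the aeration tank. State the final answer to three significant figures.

Q_w ≈ 212 m³/d

From the SRT design equation V = Y Q (S₀−S) θ_c / [X (1 + k_d θ_c)] = 0.532 × 2610 × (992 − 20.3) × 14.6 / [3360 × (1 + 0.0613 × 14.6)] = 1.97×10^7 / 6367 = 3094 m³.
For wasting at MLVSS concentration, Q_w = V/θ_c = 3094/14.6 = 211.9 m³/d.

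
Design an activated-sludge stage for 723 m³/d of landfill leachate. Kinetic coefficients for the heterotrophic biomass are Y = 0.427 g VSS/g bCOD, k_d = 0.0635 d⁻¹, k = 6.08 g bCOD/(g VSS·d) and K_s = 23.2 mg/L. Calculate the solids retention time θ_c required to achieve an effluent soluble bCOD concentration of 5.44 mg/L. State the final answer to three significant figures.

Specific growth rate at S = 5.44 mg/L: μ = YkS/(K_s+S) = 0.427·6.08·5.44/(23.2+5.44) = 0.4931 d⁻¹.
1/θ_c = 0.4931 − 0.0635 = 0.4296 d⁻¹, so θ_c = 2.328 d.

θ_c ≈ 2.33 d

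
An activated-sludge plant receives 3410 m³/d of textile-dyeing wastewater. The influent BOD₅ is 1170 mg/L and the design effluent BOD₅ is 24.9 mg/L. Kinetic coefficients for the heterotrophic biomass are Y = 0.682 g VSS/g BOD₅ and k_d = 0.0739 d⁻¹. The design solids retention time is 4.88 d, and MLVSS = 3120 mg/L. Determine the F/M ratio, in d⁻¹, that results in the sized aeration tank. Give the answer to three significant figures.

Steady-state biomass mass balance: V·X·(1 + k_d·θ_c) = Y·Q·(S₀ − S)·θ_c, so V = 0.682 × 3410 × (1170 − 24.9) × 4.88 / [3120 × (1 + 0.0739 × 4.88)] = 1.3×10^7 / 4245 = 3061 m³.
F/M = applied load / biomass = Q·S₀/(V·X) = 3410 × 1170 / (3061 × 3120) = 0.4177 d⁻¹.

F/M ≈ 0.418 d⁻¹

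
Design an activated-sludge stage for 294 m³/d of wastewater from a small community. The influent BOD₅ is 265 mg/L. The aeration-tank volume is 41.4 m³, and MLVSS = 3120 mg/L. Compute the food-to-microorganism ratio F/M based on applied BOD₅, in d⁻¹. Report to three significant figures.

F/M ≈ 0.603 d⁻¹

F/M = applied load / biomass = Q·S₀/(V·X) = 294 × 265 / (41.40 × 3120) = 0.6032 d⁻¹.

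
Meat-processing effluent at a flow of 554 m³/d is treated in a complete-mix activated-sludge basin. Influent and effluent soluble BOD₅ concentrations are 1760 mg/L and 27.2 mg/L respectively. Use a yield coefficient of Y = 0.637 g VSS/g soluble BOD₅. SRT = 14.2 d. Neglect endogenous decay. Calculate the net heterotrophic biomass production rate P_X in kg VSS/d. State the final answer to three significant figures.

No decay correction is needed, so Y_obs = Y = 0.637.
Substrate removed = Q·(S₀ − S) = 554 m³/d × (1760 − 27.2) g/m³ = 9.6×10^5 g/d = 960.0 kg/d.
Biomass produced: P_X = Y_obs·Q·ΔS = 0.6370 × 960.0 ≈ 611.5 kg VSS/d.

P_X ≈ 612 kg VSS/d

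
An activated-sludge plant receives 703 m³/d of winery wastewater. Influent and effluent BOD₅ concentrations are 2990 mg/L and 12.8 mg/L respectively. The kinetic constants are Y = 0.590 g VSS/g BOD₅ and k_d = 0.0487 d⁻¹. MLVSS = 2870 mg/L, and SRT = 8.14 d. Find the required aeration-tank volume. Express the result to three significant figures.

V ≈ 2510 m³

Rearranging the biomass balance for a CMAS with decay, V = Y·Q·ΔS·θ_c / [X·(1+k_d θ_c)] = 0.590 × 703 × (2990 − 12.8) × 8.14 / [2870 × (1 + 0.0487 × 8.14)] = 1.01×10^7 / 4008 = 2508 m³.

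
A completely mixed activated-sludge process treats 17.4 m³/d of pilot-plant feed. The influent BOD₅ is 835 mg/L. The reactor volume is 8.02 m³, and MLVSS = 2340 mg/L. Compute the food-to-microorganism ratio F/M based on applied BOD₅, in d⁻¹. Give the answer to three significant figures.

F/M ≈ 0.774 d⁻¹

F/M = applied load / biomass = Q·S₀/(V·X) = 17.4 × 835 / (8.020 × 2340) = 0.7742 d⁻¹.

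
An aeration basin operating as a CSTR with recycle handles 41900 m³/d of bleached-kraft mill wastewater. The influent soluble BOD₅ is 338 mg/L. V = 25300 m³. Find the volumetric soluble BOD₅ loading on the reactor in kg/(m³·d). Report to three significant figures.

L_v = Q S₀ / V = 41900 × 338 × 10⁻³ / 25300 = 0.5598 kg/(m³·d).

L_v ≈ 0.560 kg soluble BOD₅/(m³·d)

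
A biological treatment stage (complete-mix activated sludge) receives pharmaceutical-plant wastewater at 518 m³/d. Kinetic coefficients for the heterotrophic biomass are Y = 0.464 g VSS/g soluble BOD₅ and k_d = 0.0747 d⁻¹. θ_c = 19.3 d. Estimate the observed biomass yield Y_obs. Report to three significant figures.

Observed yield with endogenous decay: Y_obs = Y / (1 + k_d·θ_c) = 0.464 / (1 + 0.0747 × 19.3) = 0.464 / 2.442 = 0.1900 g VSS/g soluble BOD₅.

Y_obs ≈ 0.190 g VSS/g soluble BOD₅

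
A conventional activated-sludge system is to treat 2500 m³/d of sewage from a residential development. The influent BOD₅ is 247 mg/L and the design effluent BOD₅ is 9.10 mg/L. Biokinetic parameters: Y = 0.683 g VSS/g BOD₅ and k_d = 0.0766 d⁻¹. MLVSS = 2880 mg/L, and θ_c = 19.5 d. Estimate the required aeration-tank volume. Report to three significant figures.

V ≈ 1100 m³

Rearranging the biomass balance for a CMAS with decay, V = Y·Q·ΔS·θ_c / [X·(1+k_d θ_c)] = 0.683 × 2500 × (247 − 9.10) × 19.5 / [2880 × (1 + 0.0766 × 19.5)] = 7.92×10^6 / 7182 = 1103 m³.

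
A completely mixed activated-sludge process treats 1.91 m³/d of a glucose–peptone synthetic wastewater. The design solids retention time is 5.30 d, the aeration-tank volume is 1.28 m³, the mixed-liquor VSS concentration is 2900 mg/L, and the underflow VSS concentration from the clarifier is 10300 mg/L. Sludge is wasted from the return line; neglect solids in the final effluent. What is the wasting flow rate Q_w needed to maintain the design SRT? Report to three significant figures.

Q_w ≈ 0.0680 m³/d

θ_c = V·X/(Q_w·X_r) when wasting from the recycle, so Q_w = V·X/(θ_c·X_r) = 1.280 × 2900 / (5.30 × 10300) = 0.06800 m³/d.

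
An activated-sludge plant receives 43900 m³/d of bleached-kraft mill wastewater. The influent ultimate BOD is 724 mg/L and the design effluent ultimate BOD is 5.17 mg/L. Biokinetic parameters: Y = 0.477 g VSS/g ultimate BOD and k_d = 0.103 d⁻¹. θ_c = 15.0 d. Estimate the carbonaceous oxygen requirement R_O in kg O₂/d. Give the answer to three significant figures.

Observed yield with endogenous decay: Y_obs = Y / (1 + k_d·θ_c) = 0.477 / (1 + 0.103 × 15.0) = 0.477 / 2.545 = 0.1874 g VSS/g ultimate BOD.
Q·(S₀ − S) = 43900 × (724 − 5.17) × 10⁻³ = 31557 kg/d removed.
Biomass synthesised: P_X = Y_obs × 31557 = 5915 kg VSS/d.
R_O = Q·(S₀ − S) − 1.42·P_X = 31557 − 1.42 × 5915 = 23158 kg O₂/d.

R_O ≈ 23200 kg O₂/d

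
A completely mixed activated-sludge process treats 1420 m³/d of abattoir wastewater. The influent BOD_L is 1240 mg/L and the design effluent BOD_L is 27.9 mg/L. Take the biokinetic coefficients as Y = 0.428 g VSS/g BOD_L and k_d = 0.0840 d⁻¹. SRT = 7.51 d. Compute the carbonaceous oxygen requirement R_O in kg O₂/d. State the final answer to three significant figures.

R_O ≈ 1080 kg O₂/d

Y_obs = Y / (1 + k_d θ_c) = 0.428 / (1 + 0.0840 × 7.51) = 0.428 / 1.631 = 0.2624.
Q·(S₀ − S) = 1420 × (1240 − 27.9) × 10⁻³ = 1721 kg/d removed.
P_X = Y_obs·Q·(S₀ − S) = 0.2624 × 1721 = 451.7 kg VSS/d.
Carbonaceous O₂ demand = substrate oxidised − cell-mass equivalent = 1721 − 1.42 × 451.7 = 1080 kg O₂/d.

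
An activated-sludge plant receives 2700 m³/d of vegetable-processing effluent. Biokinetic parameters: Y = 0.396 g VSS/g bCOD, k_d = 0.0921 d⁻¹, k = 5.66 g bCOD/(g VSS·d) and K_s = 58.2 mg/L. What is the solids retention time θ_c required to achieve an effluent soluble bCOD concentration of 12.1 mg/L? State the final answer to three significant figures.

From 1/θ_c = Y·k·S/(K_s + S) − k_d: Y·k·S/(K_s+S) = 0.396 × 5.66 × 12.1 / (58.2 + 12.1) = 0.3858 d⁻¹.
1/θ_c = 0.3858 − 0.0921 = 0.2937 d⁻¹, so θ_c = 3.405 d.

θ_c ≈ 3.41 d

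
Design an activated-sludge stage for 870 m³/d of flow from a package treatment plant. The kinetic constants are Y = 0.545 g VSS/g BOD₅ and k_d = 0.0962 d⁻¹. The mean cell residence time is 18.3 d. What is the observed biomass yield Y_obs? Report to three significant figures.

Y_obs = Y / (1 + k_d θ_c) = 0.545 / (1 + 0.0962 × 18.3) = 0.545 / 2.760 = 0.1974.

Y_obs ≈ 0.197 g VSS/g BOD₅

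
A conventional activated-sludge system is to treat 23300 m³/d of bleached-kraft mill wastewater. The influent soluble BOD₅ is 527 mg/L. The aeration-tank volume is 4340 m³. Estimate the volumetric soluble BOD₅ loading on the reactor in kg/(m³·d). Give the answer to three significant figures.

L_v ≈ 2.83 kg soluble BOD₅/(m³·d)

L_v = Q S₀ / V = 23300 × 527 × 10⁻³ / 4340 = 2.829 kg/(m³·d).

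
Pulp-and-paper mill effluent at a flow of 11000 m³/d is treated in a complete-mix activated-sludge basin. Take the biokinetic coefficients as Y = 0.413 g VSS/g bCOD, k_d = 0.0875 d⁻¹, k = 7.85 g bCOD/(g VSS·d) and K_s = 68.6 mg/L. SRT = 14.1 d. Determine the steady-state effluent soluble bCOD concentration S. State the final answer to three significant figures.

For a completely mixed reactor with recycle the Lawrence–McCarty relation gives S = K_s·(1 + k_d·θ_c) / [θ_c·(Y·k − k_d) − 1] = 68.6 × (1 + 0.0875 × 14.1) / [14.1 × (0.413 × 7.85 − 0.0875) − 1] = 153.2 / 43.48 = 3.524 mg/L.

S ≈ 3.52 mg/L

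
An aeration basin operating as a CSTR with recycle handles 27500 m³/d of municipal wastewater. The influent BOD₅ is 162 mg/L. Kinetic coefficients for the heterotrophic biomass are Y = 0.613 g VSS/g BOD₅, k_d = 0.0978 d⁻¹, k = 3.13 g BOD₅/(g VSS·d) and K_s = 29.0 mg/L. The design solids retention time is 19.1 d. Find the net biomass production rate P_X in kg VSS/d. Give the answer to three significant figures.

P_X ≈ 938 kg VSS/d

Effluent substrate depends only on kinetics and SRT: S = K_s(1 + k_d θ_c) / [θ_c(Yk − k_d) − 1] = 29.0 × (1 + 0.0978 × 19.1) / [19.1 × (0.613 × 3.13 − 0.0978) − 1] = 83.17 / 33.78 = 2.462 mg/L.
Observed yield with endogenous decay: Y_obs = Y / (1 + k_d·θ_c) = 0.613 / (1 + 0.0978 × 19.1) = 0.613 / 2.868 = 0.2137 g VSS/g BOD₅.
ΔS = 162 − 2.46 = 159.5 mg/L, so the substrate removal rate is 27500 × 159.5/1000 = 4387 kg BOD₅/d.
Net biomass production P_X = Y_obs × Q·(S₀ − S) = 0.2137 × 4387 = 937.7 kg VSS/d.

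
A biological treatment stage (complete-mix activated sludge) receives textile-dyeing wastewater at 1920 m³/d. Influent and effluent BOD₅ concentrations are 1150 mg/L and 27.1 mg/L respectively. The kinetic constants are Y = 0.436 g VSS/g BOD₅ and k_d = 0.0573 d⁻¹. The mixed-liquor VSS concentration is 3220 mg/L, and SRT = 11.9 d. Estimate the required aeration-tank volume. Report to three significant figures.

Steady-state biomass mass balance: V·X·(1 + k_d·θ_c) = Y·Q·(S₀ − S)·θ_c, so V = 0.436 × 1920 × (1150 − 27.1) × 11.9 / [3220 × (1 + 0.0573 × 11.9)] = 1.12×10^7 / 5416 = 2066 m³.

V ≈ 2070 m³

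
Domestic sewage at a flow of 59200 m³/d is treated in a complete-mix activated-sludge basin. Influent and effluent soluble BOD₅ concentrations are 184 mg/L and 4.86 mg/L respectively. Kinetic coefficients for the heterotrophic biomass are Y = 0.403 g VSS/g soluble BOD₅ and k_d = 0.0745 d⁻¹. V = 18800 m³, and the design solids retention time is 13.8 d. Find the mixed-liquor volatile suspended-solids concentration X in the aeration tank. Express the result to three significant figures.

From V·X·(1 + k_d·θ_c) = Y·Q·(S₀ − S)·θ_c: X = 0.403 × 59200 × (184 − 4.86) × 13.8 / [18800 × (1 + 0.0745 × 13.8)] = 1547 mg/L.

X ≈ 1550 mg/L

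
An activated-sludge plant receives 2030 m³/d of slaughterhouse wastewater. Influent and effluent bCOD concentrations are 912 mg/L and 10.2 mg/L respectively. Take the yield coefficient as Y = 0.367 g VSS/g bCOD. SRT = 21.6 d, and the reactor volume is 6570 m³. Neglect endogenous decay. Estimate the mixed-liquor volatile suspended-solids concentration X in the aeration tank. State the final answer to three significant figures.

X = Y·Q·ΔS·θ_c / V = 0.367 × 2030 × (912 − 10.2) × 21.6 / 6570 = 2209 mg/L.

X ≈ 2210 mg/L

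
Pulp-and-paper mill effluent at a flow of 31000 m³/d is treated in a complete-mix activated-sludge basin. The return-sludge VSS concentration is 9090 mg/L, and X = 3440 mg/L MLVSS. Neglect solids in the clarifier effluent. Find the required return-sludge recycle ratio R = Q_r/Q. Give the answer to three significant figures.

R ≈ 0.609

R = Q_r/Q = X/(X_r − X) = 3440 / (9090 − 3440) = 0.6088.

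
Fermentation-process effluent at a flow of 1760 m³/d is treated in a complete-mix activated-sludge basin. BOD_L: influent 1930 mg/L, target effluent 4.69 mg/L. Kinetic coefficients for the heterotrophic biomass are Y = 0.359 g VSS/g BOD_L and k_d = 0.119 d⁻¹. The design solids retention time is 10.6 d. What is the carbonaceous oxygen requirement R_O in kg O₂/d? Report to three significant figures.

Correct the yield for decay: Y_obs = Y/(1 + k_d θ_c) = 0.359 / (1 + 0.119 × 10.6) = 0.359 / 2.261 = 0.1588.
Mass of BOD_L removed per day: Q(S₀ − S) = 1760 × 1925 g/m³ = 3389 kg/d.
P_X = Y_obs·Q·(S₀ − S) = 0.1588 × 3389 = 537.9 kg VSS/d.
R_O = Q·(S₀ − S) − 1.42·P_X = 3389 − 1.42 × 537.9 = 2625 kg O₂/d.

R_O ≈ 2620 kg O₂/d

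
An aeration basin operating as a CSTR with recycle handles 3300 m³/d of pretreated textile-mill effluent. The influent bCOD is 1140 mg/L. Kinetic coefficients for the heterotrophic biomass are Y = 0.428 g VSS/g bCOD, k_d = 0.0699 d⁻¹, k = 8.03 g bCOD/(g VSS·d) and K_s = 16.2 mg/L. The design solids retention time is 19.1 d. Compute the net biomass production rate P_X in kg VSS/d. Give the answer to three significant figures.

Effluent substrate depends only on kinetics and SRT: S = K_s(1 + k_d θ_c) / [θ_c(Yk − k_d) − 1] = 16.2 × (1 + 0.0699 × 19.1) / [19.1 × (0.428 × 8.03 − 0.0699) − 1] = 37.83 / 63.31 = 0.5975 mg/L.
Observed yield with endogenous decay: Y_obs = Y / (1 + k_d·θ_c) = 0.428 / (1 + 0.0699 × 19.1) = 0.428 / 2.335 = 0.1833 g VSS/g bCOD.
Substrate removed = Q·(S₀ − S) = 3300 m³/d × (1140 − 0.598) g/m³ = 3.76×10^6 g/d = 3760 kg/d.
Biomass produced: P_X = Y_obs·Q·ΔS = 0.1833 × 3760 ≈ 689.2 kg VSS/d.

P_X ≈ 689 kg VSS/d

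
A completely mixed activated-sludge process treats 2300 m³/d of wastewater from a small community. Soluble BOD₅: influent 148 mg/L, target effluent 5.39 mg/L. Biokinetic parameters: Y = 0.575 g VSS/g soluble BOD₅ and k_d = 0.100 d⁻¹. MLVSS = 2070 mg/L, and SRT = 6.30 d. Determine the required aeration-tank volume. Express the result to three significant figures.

V ≈ 352 m³

Rearranging the biomass balance for a CMAS with decay, V = Y·Q·ΔS·θ_c / [X·(1+k_d θ_c)] = 0.575 × 2300 × (148 − 5.39) × 6.30 / [2070 × (1 + 0.100 × 6.30)] = 1.19×10^6 / 3374 = 352.2 m³.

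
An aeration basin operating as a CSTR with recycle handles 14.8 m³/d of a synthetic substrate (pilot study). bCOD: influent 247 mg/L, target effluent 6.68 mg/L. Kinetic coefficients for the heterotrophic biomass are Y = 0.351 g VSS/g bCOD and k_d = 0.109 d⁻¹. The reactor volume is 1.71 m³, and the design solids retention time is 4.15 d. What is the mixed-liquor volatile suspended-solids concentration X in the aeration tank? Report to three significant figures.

X ≈ 2090 mg/L

X = Y·Q·ΔS·θ_c / [V·(1 + k_d θ_c)] = 0.351 × 14.8 × (247 − 6.68) × 4.15 / [1.71 × (1 + 0.109 × 4.15)] = 2086 mg/L.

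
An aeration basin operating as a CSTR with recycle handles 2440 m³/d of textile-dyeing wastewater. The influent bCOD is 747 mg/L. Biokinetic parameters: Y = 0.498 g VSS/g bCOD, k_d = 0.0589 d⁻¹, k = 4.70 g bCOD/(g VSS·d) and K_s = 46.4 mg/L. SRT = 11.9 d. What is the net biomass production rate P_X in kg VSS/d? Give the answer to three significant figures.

P_X ≈ 531 kg VSS/d

For a completely mixed reactor with recycle the Lawrence–McCarty relation gives S = K_s·(1 + k_d·θ_c) / [θ_c·(Y·k − k_d) − 1] = 46.4 × (1 + 0.0589 × 11.9) / [11.9 × (0.498 × 4.70 − 0.0589) − 1] = 78.92 / 26.15 = 3.018 mg/L.
Observed yield with endogenous decay: Y_obs = Y / (1 + k_d·θ_c) = 0.498 / (1 + 0.0589 × 11.9) = 0.498 / 1.701 = 0.2928 g VSS/g bCOD.
Mass of bCOD removed per day: Q(S₀ − S) = 2440 × 744.0 g/m³ = 1815 kg/d.
Net biomass production P_X = Y_obs × Q·(S₀ − S) = 0.2928 × 1815 = 531.5 kg VSS/d.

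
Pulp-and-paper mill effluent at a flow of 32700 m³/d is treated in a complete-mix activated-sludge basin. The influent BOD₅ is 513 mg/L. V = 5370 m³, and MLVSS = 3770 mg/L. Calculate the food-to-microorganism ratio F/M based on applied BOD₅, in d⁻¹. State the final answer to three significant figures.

F/M ≈ 0.829 d⁻¹

F/M = Q·S₀ / (V·X) = 32700 × 513 / (5370 × 3770) = 0.8286 g BOD₅·(g VSS·d)⁻¹.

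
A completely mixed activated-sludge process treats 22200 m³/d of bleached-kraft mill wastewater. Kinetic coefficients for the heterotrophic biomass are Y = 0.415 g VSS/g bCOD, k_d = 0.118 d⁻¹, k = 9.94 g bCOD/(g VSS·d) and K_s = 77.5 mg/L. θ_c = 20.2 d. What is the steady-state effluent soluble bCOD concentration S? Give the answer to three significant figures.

S ≈ 3.28 mg/L

From the Monod/SRT balance for a CMAS, S = K_s·(1+k_d θ_c)/[θ_c·(Y k − k_d) − 1] = 77.5 × (1 + 0.118 × 20.2) / [20.2 × (0.415 × 9.94 − 0.118) − 1] = 262.2 / 79.94 = 3.280 mg/L.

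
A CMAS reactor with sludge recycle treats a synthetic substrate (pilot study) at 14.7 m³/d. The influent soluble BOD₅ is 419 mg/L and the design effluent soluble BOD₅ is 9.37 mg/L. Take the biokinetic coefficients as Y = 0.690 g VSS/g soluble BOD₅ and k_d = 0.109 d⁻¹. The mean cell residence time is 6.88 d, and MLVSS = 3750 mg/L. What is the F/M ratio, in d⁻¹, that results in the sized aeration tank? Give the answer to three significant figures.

F/M ≈ 0.377 d⁻¹

From the SRT design equation V = Y Q (S₀−S) θ_c / [X (1 + k_d θ_c)] = 0.690 × 14.7 × (419 − 9.37) × 6.88 / [3750 × (1 + 0.109 × 6.88)] = 2.86×10^4 / 6562 = 4.356 m³.
Food-to-microorganism ratio F/M = Q S₀ / (V X) = 14.7 × 419 / (4.356 × 3750) = 0.3771 d⁻¹.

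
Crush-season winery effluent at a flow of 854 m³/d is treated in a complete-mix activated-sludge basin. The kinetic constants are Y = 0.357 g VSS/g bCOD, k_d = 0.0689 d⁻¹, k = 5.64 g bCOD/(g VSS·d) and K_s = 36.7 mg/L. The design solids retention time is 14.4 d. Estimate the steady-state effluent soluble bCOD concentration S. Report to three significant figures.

S ≈ 2.71 mg/L

Effluent substrate depends only on kinetics and SRT: S = K_s(1 + k_d θ_c) / [θ_c(Yk − k_d) − 1] = 36.7 × (1 + 0.0689 × 14.4) / [14.4 × (0.357 × 5.64 − 0.0689) − 1] = 73.11 / 27.00 = 2.708 mg/L.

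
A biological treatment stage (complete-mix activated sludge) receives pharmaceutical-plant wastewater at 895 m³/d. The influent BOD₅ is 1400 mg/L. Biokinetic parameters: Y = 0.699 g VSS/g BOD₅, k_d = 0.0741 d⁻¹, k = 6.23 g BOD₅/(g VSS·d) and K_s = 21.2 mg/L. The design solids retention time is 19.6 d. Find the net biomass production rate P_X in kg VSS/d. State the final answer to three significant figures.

Effluent substrate depends only on kinetics and SRT: S = K_s(1 + k_d θ_c) / [θ_c(Yk − k_d) − 1] = 21.2 × (1 + 0.0741 × 19.6) / [19.6 × (0.699 × 6.23 − 0.0741) − 1] = 51.99 / 82.90 = 0.6271 mg/L.
Observed yield with endogenous decay: Y_obs = Y / (1 + k_d·θ_c) = 0.699 / (1 + 0.0741 × 19.6) = 0.699 / 2.452 = 0.2850 g VSS/g BOD₅.
ΔS = 1400 − 0.627 = 1399 mg/L, so the substrate removal rate is 895 × 1399/1000 = 1252 kg BOD₅/d.
So the net sludge growth is P_X = 0.2850 × 1252 = 357.0 kg VSS/d.

P_X ≈ 357 kg VSS/d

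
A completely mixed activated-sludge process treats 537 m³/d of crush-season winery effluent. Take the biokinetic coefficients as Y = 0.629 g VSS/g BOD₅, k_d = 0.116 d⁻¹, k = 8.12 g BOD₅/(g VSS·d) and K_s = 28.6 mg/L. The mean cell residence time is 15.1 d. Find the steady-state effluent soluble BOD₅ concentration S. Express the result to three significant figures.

S ≈ 1.06 mg/L

From the Monod/SRT balance for a CMAS, S = K_s·(1+k_d θ_c)/[θ_c·(Y k − k_d) − 1] = 28.6 × (1 + 0.116 × 15.1) / [15.1 × (0.629 × 8.12 − 0.116) − 1] = 78.70 / 74.37 = 1.058 mg/L.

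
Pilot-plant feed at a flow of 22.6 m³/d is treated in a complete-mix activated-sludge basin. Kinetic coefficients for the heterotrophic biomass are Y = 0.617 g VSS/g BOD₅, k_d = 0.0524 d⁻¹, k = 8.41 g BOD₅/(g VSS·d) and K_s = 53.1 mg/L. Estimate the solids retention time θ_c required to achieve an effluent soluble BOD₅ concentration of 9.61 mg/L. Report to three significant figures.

θ_c ≈ 1.35 d

At the target effluent, Y k S/(K_s+S) = 0.617×8.41×9.61/62.71 = 0.7952 d⁻¹.
θ_c = 1/(μ − k_d) = 1/(0.7952 − 0.0524) = 1/0.7428 = 1.346 d.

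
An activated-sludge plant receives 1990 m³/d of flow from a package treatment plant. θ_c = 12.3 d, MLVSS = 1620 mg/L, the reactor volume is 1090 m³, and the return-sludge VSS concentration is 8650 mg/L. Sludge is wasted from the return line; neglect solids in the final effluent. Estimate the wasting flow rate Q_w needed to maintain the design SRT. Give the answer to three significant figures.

Q_w ≈ 16.6 m³/d

Q_w = (V·X)/(θ_c X_r) = 1090 × 1620 / (12.3 × 8650) = 16.60 m³/d.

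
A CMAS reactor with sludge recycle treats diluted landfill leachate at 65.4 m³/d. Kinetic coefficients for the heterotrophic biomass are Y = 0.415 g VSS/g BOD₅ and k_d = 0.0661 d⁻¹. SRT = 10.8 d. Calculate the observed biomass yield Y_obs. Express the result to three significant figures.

Correct the yield for decay: Y_obs = Y/(1 + k_d θ_c) = 0.415 / (1 + 0.0661 × 10.8) = 0.415 / 1.714 = 0.2421.

Y_obs ≈ 0.242 g VSS/g BOD₅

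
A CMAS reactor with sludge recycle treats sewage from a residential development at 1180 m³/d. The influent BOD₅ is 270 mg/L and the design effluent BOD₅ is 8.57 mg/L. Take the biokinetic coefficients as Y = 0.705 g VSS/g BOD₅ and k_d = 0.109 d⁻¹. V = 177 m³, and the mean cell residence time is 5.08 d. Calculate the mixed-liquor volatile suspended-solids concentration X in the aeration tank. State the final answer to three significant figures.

From V·X·(1 + k_d·θ_c) = Y·Q·(S₀ − S)·θ_c: X = 0.705 × 1180 × (270 − 8.57) × 5.08 / [177 × (1 + 0.109 × 5.08)] = 4017 mg/L.

X ≈ 4020 mg/L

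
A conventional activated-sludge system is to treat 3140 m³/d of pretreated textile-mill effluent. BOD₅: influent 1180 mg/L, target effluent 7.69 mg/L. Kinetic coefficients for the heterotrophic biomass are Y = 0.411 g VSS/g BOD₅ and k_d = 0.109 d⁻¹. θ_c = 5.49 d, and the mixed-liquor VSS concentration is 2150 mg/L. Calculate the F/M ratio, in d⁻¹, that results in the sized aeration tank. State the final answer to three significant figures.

F/M ≈ 0.713 d⁻¹

Rearranging the biomass balance for a CMAS with decay, V = Y·Q·ΔS·θ_c / [X·(1+k_d θ_c)] = 0.411 × 3140 × (1180 − 7.69) × 5.49 / [2150 × (1 + 0.109 × 5.49)] = 8.31×10^6 / 3437 = 2417 m³.
F/M = Q·S₀ / (V·X) = 3140 × 1180 / (2417 × 2150) = 0.7130 g BOD₅·(g VSS·d)⁻¹.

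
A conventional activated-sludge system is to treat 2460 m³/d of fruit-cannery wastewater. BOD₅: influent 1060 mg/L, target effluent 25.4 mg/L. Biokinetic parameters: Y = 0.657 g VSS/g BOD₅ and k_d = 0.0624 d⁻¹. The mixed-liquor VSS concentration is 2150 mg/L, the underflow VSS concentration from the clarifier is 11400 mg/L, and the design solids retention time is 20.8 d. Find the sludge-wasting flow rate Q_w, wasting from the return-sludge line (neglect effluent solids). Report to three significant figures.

Q_w ≈ 63.8 m³/d

Rearranging the biomass balance for a CMAS with decay, V = Y·Q·ΔS·θ_c / [X·(1+k_d θ_c)] = 0.657 × 2460 × (1060 − 25.4) × 20.8 / [2150 × (1 + 0.0624 × 20.8)] = 3.48×10^7 / 4941 = 7040 m³.
Q_w = (V·X)/(θ_c X_r) = 7040 × 2150 / (20.8 × 11400) = 63.83 m³/d.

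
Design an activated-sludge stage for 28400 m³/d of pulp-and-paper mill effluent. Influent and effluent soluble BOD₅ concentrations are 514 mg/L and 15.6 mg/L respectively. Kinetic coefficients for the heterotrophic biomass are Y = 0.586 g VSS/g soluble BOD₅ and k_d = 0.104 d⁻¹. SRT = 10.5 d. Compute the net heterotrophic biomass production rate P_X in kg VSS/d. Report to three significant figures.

Observed yield with endogenous decay: Y_obs = Y / (1 + k_d·θ_c) = 0.586 / (1 + 0.104 × 10.5) = 0.586 / 2.092 = 0.2801 g VSS/g soluble BOD₅.
Substrate removed = Q·(S₀ − S) = 28400 m³/d × (514 − 15.6) g/m³ = 1.42×10^7 g/d = 14155 kg/d.
P_X = Y_obs · Q(S₀ − S) = 0.2801 × 14155 = 3965 kg VSS/d.

P_X ≈ 3960 kg VSS/d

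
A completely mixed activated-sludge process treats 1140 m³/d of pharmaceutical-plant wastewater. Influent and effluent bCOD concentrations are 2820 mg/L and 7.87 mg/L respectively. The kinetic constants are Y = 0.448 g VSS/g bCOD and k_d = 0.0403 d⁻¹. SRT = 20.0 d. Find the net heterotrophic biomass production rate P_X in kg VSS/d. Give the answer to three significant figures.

P_X ≈ 795 kg VSS/d

Observed yield with endogenous decay: Y_obs = Y / (1 + k_d·θ_c) = 0.448 / (1 + 0.0403 × 20.0) = 0.448 / 1.806 = 0.2481 g VSS/g bCOD.
Q·(S₀ − S) = 1140 × (2820 − 7.87) × 10⁻³ = 3206 kg/d removed.
P_X = Y_obs · Q(S₀ − S) = 0.2481 × 3206 = 795.2 kg VSS/d.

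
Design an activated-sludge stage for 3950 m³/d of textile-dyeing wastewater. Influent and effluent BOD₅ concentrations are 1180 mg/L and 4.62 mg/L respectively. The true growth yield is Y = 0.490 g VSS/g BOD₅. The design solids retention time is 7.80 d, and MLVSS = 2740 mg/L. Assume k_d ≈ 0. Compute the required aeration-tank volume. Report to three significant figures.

With k_d = 0 the design equation reduces to V = Y Q (S₀−S) θ_c / X = 0.490 × 3950 × (1180 − 4.62) × 7.80 / 2740 = 6476 m³.

V ≈ 6480 m³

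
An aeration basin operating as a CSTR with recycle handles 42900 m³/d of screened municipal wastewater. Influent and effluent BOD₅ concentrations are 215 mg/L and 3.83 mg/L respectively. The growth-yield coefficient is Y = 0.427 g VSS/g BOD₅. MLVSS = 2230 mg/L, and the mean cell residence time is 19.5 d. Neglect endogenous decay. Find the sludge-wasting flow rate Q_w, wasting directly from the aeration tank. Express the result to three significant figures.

With k_d = 0 the design equation reduces to V = Y Q (S₀−S) θ_c / X = 0.427 × 42900 × (215 − 3.83) × 19.5 / 2230 = 33826 m³.
Wasting from the aeration tank: Q_w = V / θ_c = 33826 / 19.5 = 1735 m³/d.

Q_w ≈ 1730 m³/d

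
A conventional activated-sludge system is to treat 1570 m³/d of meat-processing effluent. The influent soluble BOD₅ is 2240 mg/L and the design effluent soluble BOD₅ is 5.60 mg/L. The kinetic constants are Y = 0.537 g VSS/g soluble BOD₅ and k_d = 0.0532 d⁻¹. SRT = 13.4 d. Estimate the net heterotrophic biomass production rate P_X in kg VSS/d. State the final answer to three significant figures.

Correct the yield for decay: Y_obs = Y/(1 + k_d θ_c) = 0.537 / (1 + 0.0532 × 13.4) = 0.537 / 1.713 = 0.3135.
Mass of soluble BOD₅ removed per day: Q(S₀ − S) = 1570 × 2234 g/m³ = 3508 kg/d.
Net biomass production P_X = Y_obs × Q·(S₀ − S) = 0.3135 × 3508 = 1100 kg VSS/d.

P_X ≈ 1100 kg VSS/d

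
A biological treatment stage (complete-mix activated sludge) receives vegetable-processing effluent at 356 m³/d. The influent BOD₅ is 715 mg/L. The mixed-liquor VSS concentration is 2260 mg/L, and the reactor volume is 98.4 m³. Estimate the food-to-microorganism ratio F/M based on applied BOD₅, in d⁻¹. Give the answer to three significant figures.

F/M = applied load / biomass = Q·S₀/(V·X) = 356 × 715 / (98.40 × 2260) = 1.145 d⁻¹.

F/M ≈ 1.14 d⁻¹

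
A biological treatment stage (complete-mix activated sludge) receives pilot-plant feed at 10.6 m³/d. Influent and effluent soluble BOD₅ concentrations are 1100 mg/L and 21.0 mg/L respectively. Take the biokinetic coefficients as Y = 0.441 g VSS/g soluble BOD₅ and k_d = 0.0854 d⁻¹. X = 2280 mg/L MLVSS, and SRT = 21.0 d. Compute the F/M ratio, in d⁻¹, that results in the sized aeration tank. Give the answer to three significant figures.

F/M ≈ 0.308 d⁻¹

Steady-state biomass mass balance: V·X·(1 + k_d·θ_c) = Y·Q·(S₀ − S)·θ_c, so V = 0.441 × 10.6 × (1100 − 21.0) × 21.0 / [2280 × (1 + 0.0854 × 21.0)] = 1.06×10^5 / 6369 = 16.63 m³.
F/M = Q·S₀ / (V·X) = 10.6 × 1100 / (16.63 × 2280) = 0.3075 g soluble BOD₅·(g VSS·d)⁻¹.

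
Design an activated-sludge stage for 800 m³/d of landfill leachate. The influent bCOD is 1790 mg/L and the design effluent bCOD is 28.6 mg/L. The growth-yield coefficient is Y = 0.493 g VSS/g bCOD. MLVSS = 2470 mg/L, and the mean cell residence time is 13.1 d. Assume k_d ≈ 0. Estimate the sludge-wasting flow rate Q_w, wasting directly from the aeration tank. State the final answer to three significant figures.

With k_d = 0 the design equation reduces to V = Y Q (S₀−S) θ_c / X = 0.493 × 800 × (1790 − 28.6) × 13.1 / 2470 = 3684 m³.
Wasting from the aeration tank: Q_w = V / θ_c = 3684 / 13.1 = 281.3 m³/d.

Q_w ≈ 281 m³/d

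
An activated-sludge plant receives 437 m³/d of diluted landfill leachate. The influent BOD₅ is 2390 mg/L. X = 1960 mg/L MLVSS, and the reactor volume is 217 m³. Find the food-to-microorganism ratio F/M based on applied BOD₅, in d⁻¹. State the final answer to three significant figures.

F/M ≈ 2.46 d⁻¹

F/M = Q·S₀ / (V·X) = 437 × 2390 / (217.0 × 1960) = 2.456 g BOD₅·(g VSS·d)⁻¹.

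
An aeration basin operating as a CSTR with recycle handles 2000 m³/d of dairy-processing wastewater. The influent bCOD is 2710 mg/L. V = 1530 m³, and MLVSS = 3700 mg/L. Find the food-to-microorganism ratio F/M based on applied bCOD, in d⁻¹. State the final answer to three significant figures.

Food-to-microorganism ratio F/M = Q S₀ / (V X) = 2000 × 2710 / (1530 × 3700) = 0.9574 d⁻¹.

F/M ≈ 0.957 d⁻¹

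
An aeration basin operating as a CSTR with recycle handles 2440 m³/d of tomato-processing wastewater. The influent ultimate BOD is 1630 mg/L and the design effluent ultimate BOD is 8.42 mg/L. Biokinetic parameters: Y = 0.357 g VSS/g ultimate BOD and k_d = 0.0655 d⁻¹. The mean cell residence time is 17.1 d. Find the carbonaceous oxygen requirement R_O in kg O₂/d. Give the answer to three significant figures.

R_O ≈ 3010 kg O₂/d

Observed yield with endogenous decay: Y_obs = Y / (1 + k_d·θ_c) = 0.357 / (1 + 0.0655 × 17.1) = 0.357 / 2.120 = 0.1684 g VSS/g ultimate BOD.
ΔS = 1630 − 8.42 = 1622 mg/L, so the substrate removal rate is 2440 × 1622/1000 = 3957 kg ultimate BOD/d.
P_X = Y_obs·Q·(S₀ − S) = 0.1684 × 3957 = 666.3 kg VSS/d.
Carbonaceous O₂ demand = substrate oxidised − cell-mass equivalent = 3957 − 1.42 × 666.3 = 3011 kg O₂/d.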